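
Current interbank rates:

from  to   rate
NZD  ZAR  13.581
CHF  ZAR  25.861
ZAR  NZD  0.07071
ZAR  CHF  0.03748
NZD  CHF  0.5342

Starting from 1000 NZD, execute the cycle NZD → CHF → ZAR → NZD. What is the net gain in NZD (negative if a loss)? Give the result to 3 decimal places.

-23.145

1000 NZD × 0.5342 = 534.2 CHF
534.2 CHF × 25.861 = 13814.9462 ZAR
13814.9462 ZAR × 0.07071 = 976.854845802 NZD
Net change: 976.854845802 − 1000 = -23.145154198 NZD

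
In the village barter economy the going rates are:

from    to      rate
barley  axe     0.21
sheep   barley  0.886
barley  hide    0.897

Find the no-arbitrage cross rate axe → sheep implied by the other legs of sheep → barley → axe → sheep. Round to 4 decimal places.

Known legs of the cycle: 0.886 × 0.21 = 0.18606
For no arbitrage the full-cycle product must be 1, so the missing rate is 1 / 0.18606 ≈ 5.374610.

5.3746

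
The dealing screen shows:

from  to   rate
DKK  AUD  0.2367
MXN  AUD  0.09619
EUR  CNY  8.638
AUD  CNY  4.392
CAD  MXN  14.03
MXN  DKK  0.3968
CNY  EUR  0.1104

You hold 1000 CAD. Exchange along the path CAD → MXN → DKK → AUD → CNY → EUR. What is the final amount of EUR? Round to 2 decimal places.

1000 CAD × 14.03 = 14030 MXN
14030 MXN × 0.3968 = 5567.104 DKK
5567.104 DKK × 0.2367 = 1317.7335168 AUD
1317.7335168 AUD × 4.392 = 5787.4856057856 CNY
5787.4856057856 CNY × 0.1104 = 638.93841087873024 EUR

638.94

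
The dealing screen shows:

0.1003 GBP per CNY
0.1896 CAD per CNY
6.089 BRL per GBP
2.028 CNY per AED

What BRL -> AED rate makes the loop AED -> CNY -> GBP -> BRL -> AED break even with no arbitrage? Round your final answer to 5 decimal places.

0.80739

Known legs of the cycle: 2.028 × 0.1003 × 6.089 = 1.2385537476
For no arbitrage the full-cycle product must be 1, so the missing rate is 1 / 1.2385537476 ≈ 0.8073933.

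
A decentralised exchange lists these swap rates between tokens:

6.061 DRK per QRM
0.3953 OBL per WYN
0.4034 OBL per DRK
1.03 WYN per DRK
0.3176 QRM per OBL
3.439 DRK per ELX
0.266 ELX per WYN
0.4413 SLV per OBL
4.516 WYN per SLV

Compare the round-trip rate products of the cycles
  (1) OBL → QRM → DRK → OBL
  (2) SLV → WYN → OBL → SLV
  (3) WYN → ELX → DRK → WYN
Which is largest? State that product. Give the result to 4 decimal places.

0.9422

(1) 0.3176 × 6.061 × 0.4034 = 0.77653
(2) 4.516 × 0.3953 × 0.4413 = 0.78780
(3) 0.266 × 3.439 × 1.03 = 0.94222
Highest is cycle (3) at 0.9422 (≤1, no arbitrage).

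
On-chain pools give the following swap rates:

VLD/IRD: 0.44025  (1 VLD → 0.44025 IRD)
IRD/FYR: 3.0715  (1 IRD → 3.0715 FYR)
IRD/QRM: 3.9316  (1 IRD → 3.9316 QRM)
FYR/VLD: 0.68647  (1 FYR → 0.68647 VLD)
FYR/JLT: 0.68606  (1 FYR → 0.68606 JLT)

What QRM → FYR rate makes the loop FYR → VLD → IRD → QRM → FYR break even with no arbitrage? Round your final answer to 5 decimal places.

Known legs of the cycle: 0.68647 × 0.44025 × 3.9316 = 1.188201930243
For no arbitrage the full-cycle product must be 1, so the missing rate is 1 / 1.188201930243 ≈ 0.8416078.

0.84161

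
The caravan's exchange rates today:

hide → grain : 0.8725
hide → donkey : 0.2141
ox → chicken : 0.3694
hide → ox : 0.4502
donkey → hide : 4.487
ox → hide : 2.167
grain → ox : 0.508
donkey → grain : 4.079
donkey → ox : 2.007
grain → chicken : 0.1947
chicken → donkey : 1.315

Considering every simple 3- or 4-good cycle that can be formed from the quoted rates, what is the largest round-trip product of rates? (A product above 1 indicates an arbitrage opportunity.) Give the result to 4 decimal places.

1.0443

donkey→grain→chicken→donkey: 4.079 × 0.1947 × 1.315 = 1.04435
donkey→grain→ox→chicken→donkey: 4.079 × 0.508 × 0.3694 × 1.315 = 1.00656
donkey→hide→grain→chicken→donkey: 4.487 × 0.8725 × 0.1947 × 1.315 = 1.00234
donkey→hide→ox→chicken→donkey: 4.487 × 0.4502 × 0.3694 × 1.315 = 0.98126
donkey→ox→chicken→donkey: 2.007 × 0.3694 × 1.315 = 0.97492
donkey→grain→ox→hide→donkey: 4.079 × 0.508 × 2.167 × 0.2141 = 0.96138
hide→grain→ox→hide: 0.8725 × 0.508 × 2.167 = 0.96048
donkey→ox→hide→donkey: 2.007 × 2.167 × 0.2141 = 0.93116
Maximum is donkey→grain→chicken→donkey at 1.0443; arbitrage exists.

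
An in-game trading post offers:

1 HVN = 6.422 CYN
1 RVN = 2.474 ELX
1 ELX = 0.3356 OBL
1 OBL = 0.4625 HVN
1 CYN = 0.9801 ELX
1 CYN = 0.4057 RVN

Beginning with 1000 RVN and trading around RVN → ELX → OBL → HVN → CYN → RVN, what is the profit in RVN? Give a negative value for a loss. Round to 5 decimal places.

1000 RVN × 2.474 = 2474 ELX
2474 ELX × 0.3356 = 830.2744 OBL
830.2744 OBL × 0.4625 = 384.00191 HVN
384.00191 HVN × 6.422 = 2466.06026602 CYN
2466.06026602 CYN × 0.4057 = 1000.480649924314 RVN
Net change: 1000.480649924314 − 1000 = 0.480649924314 RVN

0.48065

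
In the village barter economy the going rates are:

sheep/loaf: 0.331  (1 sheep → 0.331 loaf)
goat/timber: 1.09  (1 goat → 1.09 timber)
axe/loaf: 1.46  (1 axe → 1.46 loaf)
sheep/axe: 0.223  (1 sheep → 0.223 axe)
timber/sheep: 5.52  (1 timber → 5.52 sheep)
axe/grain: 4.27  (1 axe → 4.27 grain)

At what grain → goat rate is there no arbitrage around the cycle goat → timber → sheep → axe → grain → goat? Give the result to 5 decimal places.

Known legs of the cycle: 1.09 × 5.52 × 0.223 × 4.27 = 5.729257128
For no arbitrage the full-cycle product must be 1, so the missing rate is 1 / 5.729257128 ≈ 0.1745427.

0.17454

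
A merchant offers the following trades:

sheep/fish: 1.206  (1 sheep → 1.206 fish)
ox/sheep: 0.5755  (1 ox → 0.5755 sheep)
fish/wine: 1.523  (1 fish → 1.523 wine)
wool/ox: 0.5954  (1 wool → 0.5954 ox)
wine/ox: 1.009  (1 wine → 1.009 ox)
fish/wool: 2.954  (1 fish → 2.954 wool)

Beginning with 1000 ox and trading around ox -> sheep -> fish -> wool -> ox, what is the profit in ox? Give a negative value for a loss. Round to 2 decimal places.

1000 ox × 0.5755 = 575.5 sheep
575.5 sheep × 1.206 = 694.053 fish
694.053 fish × 2.954 = 2050.232562 wool
2050.232562 wool × 0.5954 = 1220.7084674148 ox
Net change: 1220.7084674148 − 1000 = 220.7084674148 ox

220.71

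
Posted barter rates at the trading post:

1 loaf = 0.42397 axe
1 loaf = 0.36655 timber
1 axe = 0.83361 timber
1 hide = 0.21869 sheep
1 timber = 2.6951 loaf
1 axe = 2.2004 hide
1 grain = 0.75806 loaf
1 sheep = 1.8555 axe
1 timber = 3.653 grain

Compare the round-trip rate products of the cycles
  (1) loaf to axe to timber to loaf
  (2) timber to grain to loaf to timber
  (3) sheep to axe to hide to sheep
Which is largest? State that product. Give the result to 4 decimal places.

1.0150

(1) 0.42397 × 0.83361 × 2.6951 = 0.95252
(2) 3.653 × 0.75806 × 0.36655 = 1.01505
(3) 1.8555 × 2.2004 × 0.21869 = 0.89288
Highest is cycle (2) at 1.0150 (>1, arbitrage).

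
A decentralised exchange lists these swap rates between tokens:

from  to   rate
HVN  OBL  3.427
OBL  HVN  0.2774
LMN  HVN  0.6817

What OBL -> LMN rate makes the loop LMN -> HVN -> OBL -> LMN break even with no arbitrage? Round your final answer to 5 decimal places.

0.42805

Known legs of the cycle: 0.6817 × 3.427 = 2.3361859
For no arbitrage the full-cycle product must be 1, so the missing rate is 1 / 2.3361859 ≈ 0.4280481.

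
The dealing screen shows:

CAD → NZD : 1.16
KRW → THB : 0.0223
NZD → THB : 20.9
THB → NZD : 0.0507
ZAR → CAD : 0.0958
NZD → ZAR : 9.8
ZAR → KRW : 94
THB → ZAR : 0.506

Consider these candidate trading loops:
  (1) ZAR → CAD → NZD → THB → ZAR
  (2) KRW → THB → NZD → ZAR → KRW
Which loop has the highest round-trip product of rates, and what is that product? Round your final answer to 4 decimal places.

(1) 0.0958 × 1.16 × 20.9 × 0.506 = 1.17522
(2) 0.0223 × 0.0507 × 9.8 × 94 = 1.04152
Highest is cycle (1) at 1.1752 (>1, arbitrage).

1.1752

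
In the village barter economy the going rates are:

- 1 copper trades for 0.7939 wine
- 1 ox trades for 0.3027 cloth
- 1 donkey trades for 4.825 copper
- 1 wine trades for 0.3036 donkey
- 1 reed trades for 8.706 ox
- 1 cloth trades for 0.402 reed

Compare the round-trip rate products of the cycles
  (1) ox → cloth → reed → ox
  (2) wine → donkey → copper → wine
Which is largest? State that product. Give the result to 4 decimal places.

(1) 0.3027 × 0.402 × 8.706 = 1.05939
(2) 0.3036 × 4.825 × 0.7939 = 1.16296
Highest is cycle (2) at 1.1630 (>1, arbitrage).

1.1630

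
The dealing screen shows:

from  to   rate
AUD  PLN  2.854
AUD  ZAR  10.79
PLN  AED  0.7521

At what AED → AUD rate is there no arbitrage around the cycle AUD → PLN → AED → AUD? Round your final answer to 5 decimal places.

Known legs of the cycle: 2.854 × 0.7521 = 2.1464934
For no arbitrage the full-cycle product must be 1, so the missing rate is 1 / 2.1464934 ≈ 0.4658761.

0.46588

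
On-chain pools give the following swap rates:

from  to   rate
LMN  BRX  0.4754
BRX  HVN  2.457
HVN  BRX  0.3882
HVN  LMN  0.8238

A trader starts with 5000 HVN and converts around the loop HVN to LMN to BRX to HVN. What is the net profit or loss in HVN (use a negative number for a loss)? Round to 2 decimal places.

-188.77

5000 HVN × 0.8238 = 4119 LMN
4119 LMN × 0.4754 = 1958.1726 BRX
1958.1726 BRX × 2.457 = 4811.2300782 HVN
Net change: 4811.2300782 − 5000 = -188.7699218 HVN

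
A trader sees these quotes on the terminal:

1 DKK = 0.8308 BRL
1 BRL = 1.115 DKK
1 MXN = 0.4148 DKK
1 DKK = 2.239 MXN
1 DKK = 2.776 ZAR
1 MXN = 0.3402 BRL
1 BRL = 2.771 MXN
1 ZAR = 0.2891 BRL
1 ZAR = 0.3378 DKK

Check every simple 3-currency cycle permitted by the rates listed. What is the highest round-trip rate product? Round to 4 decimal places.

0.9549

DKK→BRL→MXN→DKK: 0.8308 × 2.771 × 0.4148 = 0.95493
DKK→ZAR→BRL→DKK: 2.776 × 0.2891 × 1.115 = 0.89483
DKK→MXN→BRL→DKK: 2.239 × 0.3402 × 1.115 = 0.84930
Maximum is DKK→BRL→MXN→DKK at 0.9549; no arbitrage — every cycle loses value.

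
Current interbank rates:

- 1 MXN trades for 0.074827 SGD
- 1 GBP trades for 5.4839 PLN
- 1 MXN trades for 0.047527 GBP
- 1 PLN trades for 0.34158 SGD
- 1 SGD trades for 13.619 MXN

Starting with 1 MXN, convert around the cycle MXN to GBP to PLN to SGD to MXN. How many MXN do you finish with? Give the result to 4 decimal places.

1 MXN × 0.047527 = 0.047527 GBP
0.047527 GBP × 5.4839 = 0.2606333153 PLN
0.2606333153 PLN × 0.34158 = 0.089027127840174 SGD
0.089027127840174 SGD × 13.619 = 1.212460454055329706 MXN

1.2125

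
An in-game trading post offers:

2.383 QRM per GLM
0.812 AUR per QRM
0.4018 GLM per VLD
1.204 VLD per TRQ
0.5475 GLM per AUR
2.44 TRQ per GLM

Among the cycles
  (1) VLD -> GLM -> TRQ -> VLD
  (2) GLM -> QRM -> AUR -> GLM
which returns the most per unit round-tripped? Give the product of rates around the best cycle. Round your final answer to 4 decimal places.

1.1804

(1) 0.4018 × 2.44 × 1.204 = 1.18039
(2) 2.383 × 0.812 × 0.5475 = 1.05941
Highest is cycle (1) at 1.1804 (>1, arbitrage).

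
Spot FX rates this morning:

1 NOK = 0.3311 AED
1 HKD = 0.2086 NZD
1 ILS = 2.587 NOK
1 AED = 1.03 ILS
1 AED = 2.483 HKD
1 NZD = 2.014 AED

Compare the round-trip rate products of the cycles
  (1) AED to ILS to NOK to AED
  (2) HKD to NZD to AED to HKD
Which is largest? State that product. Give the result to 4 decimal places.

1.0432

(1) 1.03 × 2.587 × 0.3311 = 0.88225
(2) 0.2086 × 2.014 × 2.483 = 1.04316
Highest is cycle (2) at 1.0432 (>1, arbitrage).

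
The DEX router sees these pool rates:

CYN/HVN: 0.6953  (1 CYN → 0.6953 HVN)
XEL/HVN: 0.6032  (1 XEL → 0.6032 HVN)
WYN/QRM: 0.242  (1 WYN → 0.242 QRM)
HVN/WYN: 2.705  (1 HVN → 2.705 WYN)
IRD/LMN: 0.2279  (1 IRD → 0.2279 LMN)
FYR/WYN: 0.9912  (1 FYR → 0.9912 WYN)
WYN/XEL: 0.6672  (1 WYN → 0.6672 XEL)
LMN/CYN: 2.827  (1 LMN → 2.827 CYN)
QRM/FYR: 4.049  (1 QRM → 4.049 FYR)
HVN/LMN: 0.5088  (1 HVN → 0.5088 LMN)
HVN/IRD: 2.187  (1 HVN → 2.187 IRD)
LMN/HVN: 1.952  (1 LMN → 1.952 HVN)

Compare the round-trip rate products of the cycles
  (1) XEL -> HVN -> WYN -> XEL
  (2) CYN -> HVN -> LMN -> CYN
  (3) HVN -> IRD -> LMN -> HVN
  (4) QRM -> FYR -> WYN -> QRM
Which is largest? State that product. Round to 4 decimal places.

(1) 0.6032 × 2.705 × 0.6672 = 1.08864
(2) 0.6953 × 0.5088 × 2.827 = 1.00010
(3) 2.187 × 0.2279 × 1.952 = 0.97291
(4) 4.049 × 0.9912 × 0.242 = 0.97124
Highest is cycle (1) at 1.0886 (>1, arbitrage).

1.0886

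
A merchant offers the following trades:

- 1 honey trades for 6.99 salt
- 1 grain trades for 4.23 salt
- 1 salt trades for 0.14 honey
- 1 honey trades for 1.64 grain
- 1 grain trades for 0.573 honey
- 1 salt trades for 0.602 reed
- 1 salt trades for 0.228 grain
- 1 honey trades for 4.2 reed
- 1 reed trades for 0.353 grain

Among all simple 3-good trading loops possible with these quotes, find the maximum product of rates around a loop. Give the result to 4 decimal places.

0.9712

salt→honey→grain→salt: 0.14 × 1.64 × 4.23 = 0.97121
salt→grain→honey→salt: 0.228 × 0.573 × 6.99 = 0.91320
salt→reed→grain→salt: 0.602 × 0.353 × 4.23 = 0.89890
grain→honey→reed→grain: 0.573 × 4.2 × 0.353 = 0.84953
Maximum is salt→honey→grain→salt at 0.9712; no arbitrage — every cycle loses value.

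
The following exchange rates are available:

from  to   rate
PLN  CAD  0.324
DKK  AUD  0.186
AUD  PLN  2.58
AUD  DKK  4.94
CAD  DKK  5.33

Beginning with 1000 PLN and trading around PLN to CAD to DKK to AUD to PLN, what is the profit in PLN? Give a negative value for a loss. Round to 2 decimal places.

-171.29

1000 PLN × 0.324 = 324 CAD
324 CAD × 5.33 = 1726.92 DKK
1726.92 DKK × 0.186 = 321.20712 AUD
321.20712 AUD × 2.58 = 828.7143696 PLN
Net change: 828.7143696 − 1000 = -171.2856304 PLN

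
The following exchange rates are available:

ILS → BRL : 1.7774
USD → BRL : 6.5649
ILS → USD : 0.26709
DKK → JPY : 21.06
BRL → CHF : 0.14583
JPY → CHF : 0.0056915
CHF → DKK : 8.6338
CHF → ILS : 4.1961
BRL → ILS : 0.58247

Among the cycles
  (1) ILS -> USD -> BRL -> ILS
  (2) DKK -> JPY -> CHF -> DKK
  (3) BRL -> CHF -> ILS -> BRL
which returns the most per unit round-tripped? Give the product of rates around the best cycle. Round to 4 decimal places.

(1) 0.26709 × 6.5649 × 0.58247 = 1.02131
(2) 21.06 × 0.0056915 × 8.6338 = 1.03487
(3) 0.14583 × 4.1961 × 1.7774 = 1.08762
Highest is cycle (3) at 1.0876 (>1, arbitrage).

1.0876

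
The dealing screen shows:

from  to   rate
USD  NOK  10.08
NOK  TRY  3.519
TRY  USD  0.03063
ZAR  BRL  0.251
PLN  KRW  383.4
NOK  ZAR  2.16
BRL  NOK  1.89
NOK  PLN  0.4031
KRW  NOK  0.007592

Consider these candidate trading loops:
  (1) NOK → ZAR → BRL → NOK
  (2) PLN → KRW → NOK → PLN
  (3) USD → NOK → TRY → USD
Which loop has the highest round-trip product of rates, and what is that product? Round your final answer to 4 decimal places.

1.1733

(1) 2.16 × 0.251 × 1.89 = 1.02468
(2) 383.4 × 0.007592 × 0.4031 = 1.17333
(3) 10.08 × 3.519 × 0.03063 = 1.08649
Highest is cycle (2) at 1.1733 (>1, arbitrage).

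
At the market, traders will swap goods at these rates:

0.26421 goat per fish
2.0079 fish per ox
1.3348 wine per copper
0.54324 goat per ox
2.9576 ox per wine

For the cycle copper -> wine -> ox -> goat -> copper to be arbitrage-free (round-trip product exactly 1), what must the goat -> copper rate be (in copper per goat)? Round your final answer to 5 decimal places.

Known legs of the cycle: 1.3348 × 2.9576 × 0.54324 = 2.1446053057152
For no arbitrage the full-cycle product must be 1, so the missing rate is 1 / 2.1446053057152 ≈ 0.4662863.

0.46629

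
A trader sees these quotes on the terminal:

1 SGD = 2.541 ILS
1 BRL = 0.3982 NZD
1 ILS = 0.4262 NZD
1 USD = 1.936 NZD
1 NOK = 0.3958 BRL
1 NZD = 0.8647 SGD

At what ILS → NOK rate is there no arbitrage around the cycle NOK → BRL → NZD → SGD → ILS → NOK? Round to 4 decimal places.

Known legs of the cycle: 0.3958 × 0.3982 × 0.8647 × 2.541 = 0.346295756372412
For no arbitrage the full-cycle product must be 1, so the missing rate is 1 / 0.346295756372412 ≈ 2.887705.

2.8877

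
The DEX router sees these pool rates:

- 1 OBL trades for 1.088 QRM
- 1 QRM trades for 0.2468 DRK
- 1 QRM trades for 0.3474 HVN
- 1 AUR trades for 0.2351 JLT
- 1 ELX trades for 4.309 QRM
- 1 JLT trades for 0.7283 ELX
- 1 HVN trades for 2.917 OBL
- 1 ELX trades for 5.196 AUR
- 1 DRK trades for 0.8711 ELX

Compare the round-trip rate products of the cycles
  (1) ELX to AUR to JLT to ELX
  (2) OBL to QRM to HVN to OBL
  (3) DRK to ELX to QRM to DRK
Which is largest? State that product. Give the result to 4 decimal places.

(1) 5.196 × 0.2351 × 0.7283 = 0.88968
(2) 1.088 × 0.3474 × 2.917 = 1.10254
(3) 0.8711 × 4.309 × 0.2468 = 0.92638
Highest is cycle (2) at 1.1025 (>1, arbitrage).

1.1025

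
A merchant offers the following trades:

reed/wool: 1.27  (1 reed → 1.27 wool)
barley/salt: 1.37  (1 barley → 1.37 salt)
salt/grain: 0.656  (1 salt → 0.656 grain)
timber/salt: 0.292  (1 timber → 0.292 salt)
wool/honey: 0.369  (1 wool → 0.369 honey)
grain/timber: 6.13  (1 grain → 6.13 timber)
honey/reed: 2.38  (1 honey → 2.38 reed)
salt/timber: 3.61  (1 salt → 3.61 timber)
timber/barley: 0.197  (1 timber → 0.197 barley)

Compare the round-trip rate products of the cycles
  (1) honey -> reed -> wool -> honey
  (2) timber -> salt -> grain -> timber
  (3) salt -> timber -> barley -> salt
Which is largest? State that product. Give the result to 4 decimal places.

1.1742

(1) 2.38 × 1.27 × 0.369 = 1.11534
(2) 0.292 × 0.656 × 6.13 = 1.17421
(3) 3.61 × 0.197 × 1.37 = 0.97430
Highest is cycle (2) at 1.1742 (>1, arbitrage).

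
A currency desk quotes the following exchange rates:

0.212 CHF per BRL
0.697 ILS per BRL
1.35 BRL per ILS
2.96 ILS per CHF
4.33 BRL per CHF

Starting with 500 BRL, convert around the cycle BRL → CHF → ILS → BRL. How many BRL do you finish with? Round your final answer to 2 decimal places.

423.58

500 BRL × 0.212 = 106 CHF
106 CHF × 2.96 = 313.76 ILS
313.76 ILS × 1.35 = 423.576 BRL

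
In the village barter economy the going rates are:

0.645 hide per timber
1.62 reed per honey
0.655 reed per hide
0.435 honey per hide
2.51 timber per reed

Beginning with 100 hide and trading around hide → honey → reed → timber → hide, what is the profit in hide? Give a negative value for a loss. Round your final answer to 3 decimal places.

100 hide × 0.435 = 43.5 honey
43.5 honey × 1.62 = 70.47 reed
70.47 reed × 2.51 = 176.8797 timber
176.8797 timber × 0.645 = 114.0874065 hide
Net change: 114.0874065 − 100 = 14.0874065 hide

14.087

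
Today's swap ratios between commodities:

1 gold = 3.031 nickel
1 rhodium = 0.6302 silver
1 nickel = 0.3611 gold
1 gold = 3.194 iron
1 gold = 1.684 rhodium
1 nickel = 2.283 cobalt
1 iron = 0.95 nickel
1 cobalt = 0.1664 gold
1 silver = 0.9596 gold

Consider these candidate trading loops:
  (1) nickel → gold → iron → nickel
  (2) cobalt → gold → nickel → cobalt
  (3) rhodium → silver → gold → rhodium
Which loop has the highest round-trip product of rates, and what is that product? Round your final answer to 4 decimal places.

1.1515

(1) 0.3611 × 3.194 × 0.95 = 1.09569
(2) 0.1664 × 3.031 × 2.283 = 1.15145
(3) 0.6302 × 0.9596 × 1.684 = 1.01838
Highest is cycle (2) at 1.1515 (>1, arbitrage).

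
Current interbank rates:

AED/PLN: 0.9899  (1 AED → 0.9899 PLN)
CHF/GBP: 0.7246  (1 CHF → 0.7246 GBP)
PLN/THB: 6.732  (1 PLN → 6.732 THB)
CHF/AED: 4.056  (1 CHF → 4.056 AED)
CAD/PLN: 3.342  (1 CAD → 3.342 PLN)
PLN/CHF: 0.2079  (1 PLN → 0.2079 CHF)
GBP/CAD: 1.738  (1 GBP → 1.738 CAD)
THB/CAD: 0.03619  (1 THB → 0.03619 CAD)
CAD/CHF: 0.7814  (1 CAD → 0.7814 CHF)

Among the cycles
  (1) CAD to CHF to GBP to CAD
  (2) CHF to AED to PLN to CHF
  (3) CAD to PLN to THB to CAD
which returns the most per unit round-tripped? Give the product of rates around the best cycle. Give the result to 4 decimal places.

(1) 0.7814 × 0.7246 × 1.738 = 0.98406
(2) 4.056 × 0.9899 × 0.2079 = 0.83473
(3) 3.342 × 6.732 × 0.03619 = 0.81422
Highest is cycle (1) at 0.9841 (≤1, no arbitrage).

0.9841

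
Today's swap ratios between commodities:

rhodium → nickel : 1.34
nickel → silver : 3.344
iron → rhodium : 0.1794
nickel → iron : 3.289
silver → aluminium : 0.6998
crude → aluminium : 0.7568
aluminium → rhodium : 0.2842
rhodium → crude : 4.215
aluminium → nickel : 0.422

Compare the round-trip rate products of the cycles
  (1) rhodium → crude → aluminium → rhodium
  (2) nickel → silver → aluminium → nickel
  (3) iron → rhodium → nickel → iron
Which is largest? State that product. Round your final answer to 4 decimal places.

(1) 4.215 × 0.7568 × 0.2842 = 0.90657
(2) 3.344 × 0.6998 × 0.422 = 0.98754
(3) 0.1794 × 1.34 × 3.289 = 0.79066
Highest is cycle (2) at 0.9875 (≤1, no arbitrage).

0.9875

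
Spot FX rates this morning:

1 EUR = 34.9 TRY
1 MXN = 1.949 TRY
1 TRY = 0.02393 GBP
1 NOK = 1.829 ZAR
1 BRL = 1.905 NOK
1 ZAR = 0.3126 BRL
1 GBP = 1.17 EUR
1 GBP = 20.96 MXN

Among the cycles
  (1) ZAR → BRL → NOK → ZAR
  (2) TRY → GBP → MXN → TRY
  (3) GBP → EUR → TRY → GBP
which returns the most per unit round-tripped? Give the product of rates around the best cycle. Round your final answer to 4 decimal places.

1.0892

(1) 0.3126 × 1.905 × 1.829 = 1.08917
(2) 0.02393 × 20.96 × 1.949 = 0.97757
(3) 1.17 × 34.9 × 0.02393 = 0.97713
Highest is cycle (1) at 1.0892 (>1, arbitrage).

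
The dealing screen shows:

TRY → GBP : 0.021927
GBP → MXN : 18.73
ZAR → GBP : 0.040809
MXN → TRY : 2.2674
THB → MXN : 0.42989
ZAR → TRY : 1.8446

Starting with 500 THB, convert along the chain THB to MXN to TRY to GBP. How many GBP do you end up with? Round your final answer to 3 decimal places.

10.686

500 THB × 0.42989 = 214.945 MXN
214.945 MXN × 2.2674 = 487.366293 TRY
487.366293 TRY × 0.021927 = 10.686480706611 GBP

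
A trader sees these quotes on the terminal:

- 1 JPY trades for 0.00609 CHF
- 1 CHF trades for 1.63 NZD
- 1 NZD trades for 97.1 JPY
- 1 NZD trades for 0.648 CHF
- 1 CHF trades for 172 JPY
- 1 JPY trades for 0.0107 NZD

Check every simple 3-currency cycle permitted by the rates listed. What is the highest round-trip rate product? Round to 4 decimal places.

JPY→NZD→CHF→JPY: 0.0107 × 0.648 × 172 = 1.19258
JPY→CHF→NZD→JPY: 0.00609 × 1.63 × 97.1 = 0.96388
Maximum is JPY→NZD→CHF→JPY at 1.1926; arbitrage exists.

1.1926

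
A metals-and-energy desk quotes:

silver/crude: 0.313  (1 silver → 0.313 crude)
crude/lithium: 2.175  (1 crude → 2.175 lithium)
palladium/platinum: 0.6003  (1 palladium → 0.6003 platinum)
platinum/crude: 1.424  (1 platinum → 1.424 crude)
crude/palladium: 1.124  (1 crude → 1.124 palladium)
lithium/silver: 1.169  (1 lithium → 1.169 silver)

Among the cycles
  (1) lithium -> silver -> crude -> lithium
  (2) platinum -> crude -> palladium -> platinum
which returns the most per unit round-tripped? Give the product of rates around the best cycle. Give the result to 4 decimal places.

(1) 1.169 × 0.313 × 2.175 = 0.79583
(2) 1.424 × 1.124 × 0.6003 = 0.96083
Highest is cycle (2) at 0.9608 (≤1, no arbitrage).

0.9608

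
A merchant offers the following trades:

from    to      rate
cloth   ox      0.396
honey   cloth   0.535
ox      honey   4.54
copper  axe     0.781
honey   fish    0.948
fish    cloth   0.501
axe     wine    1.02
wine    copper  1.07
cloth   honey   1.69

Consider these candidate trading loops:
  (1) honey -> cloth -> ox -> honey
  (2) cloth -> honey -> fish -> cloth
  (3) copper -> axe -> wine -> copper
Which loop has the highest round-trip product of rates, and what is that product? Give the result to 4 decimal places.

0.9618

(1) 0.535 × 0.396 × 4.54 = 0.96184
(2) 1.69 × 0.948 × 0.501 = 0.80266
(3) 0.781 × 1.02 × 1.07 = 0.85238
Highest is cycle (1) at 0.9618 (≤1, no arbitrage).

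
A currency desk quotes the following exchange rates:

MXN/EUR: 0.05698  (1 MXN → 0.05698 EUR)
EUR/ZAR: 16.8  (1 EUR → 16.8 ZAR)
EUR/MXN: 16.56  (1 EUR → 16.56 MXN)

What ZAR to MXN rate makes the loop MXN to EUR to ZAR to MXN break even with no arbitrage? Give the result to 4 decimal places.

Known legs of the cycle: 0.05698 × 16.8 = 0.957264
For no arbitrage the full-cycle product must be 1, so the missing rate is 1 / 0.957264 ≈ 1.044644.

1.0446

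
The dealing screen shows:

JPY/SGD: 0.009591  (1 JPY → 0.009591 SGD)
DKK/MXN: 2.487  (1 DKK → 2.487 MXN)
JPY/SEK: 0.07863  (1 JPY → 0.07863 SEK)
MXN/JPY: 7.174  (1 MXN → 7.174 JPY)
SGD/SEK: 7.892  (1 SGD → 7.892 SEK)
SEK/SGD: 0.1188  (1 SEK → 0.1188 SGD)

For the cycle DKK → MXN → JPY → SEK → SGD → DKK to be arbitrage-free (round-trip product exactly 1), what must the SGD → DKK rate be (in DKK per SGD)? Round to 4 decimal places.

Known legs of the cycle: 2.487 × 7.174 × 0.07863 × 0.1188 = 0.166664028042072
For no arbitrage the full-cycle product must be 1, so the missing rate is 1 / 0.166664028042072 ≈ 6.000095.

6.0001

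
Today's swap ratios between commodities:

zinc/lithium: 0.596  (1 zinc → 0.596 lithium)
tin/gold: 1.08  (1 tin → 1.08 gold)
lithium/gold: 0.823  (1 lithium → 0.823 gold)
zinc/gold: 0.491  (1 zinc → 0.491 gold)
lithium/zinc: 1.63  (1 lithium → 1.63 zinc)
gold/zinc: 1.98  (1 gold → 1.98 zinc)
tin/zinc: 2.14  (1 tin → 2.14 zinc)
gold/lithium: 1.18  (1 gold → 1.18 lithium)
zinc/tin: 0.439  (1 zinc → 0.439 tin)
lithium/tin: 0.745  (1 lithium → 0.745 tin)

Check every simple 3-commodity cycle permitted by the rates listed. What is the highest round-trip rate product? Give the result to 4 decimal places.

0.9712

gold→zinc→lithium→gold: 1.98 × 0.596 × 0.823 = 0.97121
lithium→tin→zinc→lithium: 0.745 × 2.14 × 0.596 = 0.95020
gold→lithium→tin→gold: 1.18 × 0.745 × 1.08 = 0.94943
gold→lithium→zinc→gold: 1.18 × 1.63 × 0.491 = 0.94439
gold→zinc→tin→gold: 1.98 × 0.439 × 1.08 = 0.93876
Maximum is gold→zinc→lithium→gold at 0.9712; no arbitrage — every cycle loses value.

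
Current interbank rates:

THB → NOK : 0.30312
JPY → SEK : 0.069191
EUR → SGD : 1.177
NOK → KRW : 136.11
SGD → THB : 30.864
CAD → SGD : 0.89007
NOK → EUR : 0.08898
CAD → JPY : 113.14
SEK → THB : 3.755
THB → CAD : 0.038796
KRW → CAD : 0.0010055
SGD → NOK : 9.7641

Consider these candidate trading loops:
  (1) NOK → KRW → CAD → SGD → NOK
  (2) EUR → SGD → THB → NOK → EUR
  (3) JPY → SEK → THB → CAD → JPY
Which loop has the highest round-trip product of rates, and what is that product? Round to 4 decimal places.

(1) 136.11 × 0.0010055 × 0.89007 × 9.7641 = 1.18940
(2) 1.177 × 30.864 × 0.30312 × 0.08898 = 0.97980
(3) 0.069191 × 3.755 × 0.038796 × 113.14 = 1.14041
Highest is cycle (1) at 1.1894 (>1, arbitrage).

1.1894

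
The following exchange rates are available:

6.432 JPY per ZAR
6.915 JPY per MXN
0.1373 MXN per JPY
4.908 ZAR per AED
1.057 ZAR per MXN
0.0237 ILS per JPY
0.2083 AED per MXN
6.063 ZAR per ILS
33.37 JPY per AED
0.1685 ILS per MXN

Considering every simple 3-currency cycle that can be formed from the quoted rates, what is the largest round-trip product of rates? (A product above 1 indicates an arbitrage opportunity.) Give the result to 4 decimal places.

0.9544

AED→JPY→MXN→AED: 33.37 × 0.1373 × 0.2083 = 0.95437
MXN→ZAR→JPY→MXN: 1.057 × 6.432 × 0.1373 = 0.93345
ILS→ZAR→JPY→ILS: 6.063 × 6.432 × 0.0237 = 0.92423
Maximum is AED→JPY→MXN→AED at 0.9544; no arbitrage — every cycle loses value.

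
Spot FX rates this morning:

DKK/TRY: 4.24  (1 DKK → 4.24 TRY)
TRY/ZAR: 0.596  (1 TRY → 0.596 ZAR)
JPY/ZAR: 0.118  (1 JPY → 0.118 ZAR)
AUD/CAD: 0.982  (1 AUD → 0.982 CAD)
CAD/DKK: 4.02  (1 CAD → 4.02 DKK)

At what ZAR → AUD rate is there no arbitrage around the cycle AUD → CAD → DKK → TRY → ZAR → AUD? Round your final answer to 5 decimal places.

0.10024

Known legs of the cycle: 0.982 × 4.02 × 4.24 × 0.596 = 9.9758441856
For no arbitrage the full-cycle product must be 1, so the missing rate is 1 / 9.9758441856 ≈ 0.1002421.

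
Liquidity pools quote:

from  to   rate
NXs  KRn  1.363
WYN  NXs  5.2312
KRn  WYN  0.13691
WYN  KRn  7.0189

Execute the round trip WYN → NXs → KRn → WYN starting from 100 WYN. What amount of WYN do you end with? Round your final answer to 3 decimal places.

97.619

100 WYN × 5.2312 = 523.12 NXs
523.12 NXs × 1.363 = 713.01256 KRn
713.01256 KRn × 0.13691 = 97.6185495896 WYN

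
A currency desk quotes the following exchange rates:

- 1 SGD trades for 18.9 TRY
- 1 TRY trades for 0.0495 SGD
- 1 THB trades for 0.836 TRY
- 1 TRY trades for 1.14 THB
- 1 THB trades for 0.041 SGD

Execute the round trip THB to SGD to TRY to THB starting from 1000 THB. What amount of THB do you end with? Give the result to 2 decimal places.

1000 THB × 0.041 = 41 SGD
41 SGD × 18.9 = 774.9 TRY
774.9 TRY × 1.14 = 883.386 THB

883.39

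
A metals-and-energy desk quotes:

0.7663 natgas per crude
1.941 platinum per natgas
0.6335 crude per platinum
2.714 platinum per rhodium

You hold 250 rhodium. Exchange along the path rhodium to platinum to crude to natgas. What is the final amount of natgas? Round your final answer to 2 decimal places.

250 rhodium × 2.714 = 678.5 platinum
678.5 platinum × 0.6335 = 429.82975 crude
429.82975 crude × 0.7663 = 329.378537425 natgas

329.38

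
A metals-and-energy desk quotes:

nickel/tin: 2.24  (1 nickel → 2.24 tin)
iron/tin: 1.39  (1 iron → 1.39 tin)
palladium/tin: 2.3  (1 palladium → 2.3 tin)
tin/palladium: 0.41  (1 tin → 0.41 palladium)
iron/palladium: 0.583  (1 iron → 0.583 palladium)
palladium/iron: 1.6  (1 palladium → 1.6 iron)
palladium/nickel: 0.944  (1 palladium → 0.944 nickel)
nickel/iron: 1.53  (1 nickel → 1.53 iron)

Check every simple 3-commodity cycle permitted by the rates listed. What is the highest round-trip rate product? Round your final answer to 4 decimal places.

iron→tin→palladium→iron: 1.39 × 0.41 × 1.6 = 0.91184
palladium→nickel→tin→palladium: 0.944 × 2.24 × 0.41 = 0.86697
iron→palladium→nickel→iron: 0.583 × 0.944 × 1.53 = 0.84204
Maximum is iron→tin→palladium→iron at 0.9118; no arbitrage — every cycle loses value.

0.9118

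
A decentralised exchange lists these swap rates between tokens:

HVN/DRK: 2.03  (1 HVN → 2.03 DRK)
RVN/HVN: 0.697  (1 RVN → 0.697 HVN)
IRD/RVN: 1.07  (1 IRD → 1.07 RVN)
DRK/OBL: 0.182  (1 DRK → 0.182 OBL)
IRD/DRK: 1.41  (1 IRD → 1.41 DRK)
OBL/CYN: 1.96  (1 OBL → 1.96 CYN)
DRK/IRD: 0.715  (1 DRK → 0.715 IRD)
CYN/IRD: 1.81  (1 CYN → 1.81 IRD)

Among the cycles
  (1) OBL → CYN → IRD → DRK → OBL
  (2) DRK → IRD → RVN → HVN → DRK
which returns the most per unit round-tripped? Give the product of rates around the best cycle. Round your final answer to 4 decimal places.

1.0825

(1) 1.96 × 1.81 × 1.41 × 0.182 = 0.91039
(2) 0.715 × 1.07 × 0.697 × 2.03 = 1.08248
Highest is cycle (2) at 1.0825 (>1, arbitrage).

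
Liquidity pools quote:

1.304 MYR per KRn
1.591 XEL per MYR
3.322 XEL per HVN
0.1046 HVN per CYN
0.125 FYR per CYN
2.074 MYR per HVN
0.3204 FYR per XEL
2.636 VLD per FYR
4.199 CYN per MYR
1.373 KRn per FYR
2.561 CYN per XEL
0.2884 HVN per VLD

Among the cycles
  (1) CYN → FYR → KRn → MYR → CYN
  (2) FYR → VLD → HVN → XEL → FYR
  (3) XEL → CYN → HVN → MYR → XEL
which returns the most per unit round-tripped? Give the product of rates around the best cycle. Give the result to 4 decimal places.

(1) 0.125 × 1.373 × 1.304 × 4.199 = 0.93973
(2) 2.636 × 0.2884 × 3.322 × 0.3204 = 0.80916
(3) 2.561 × 0.1046 × 2.074 × 1.591 = 0.88393
Highest is cycle (1) at 0.9397 (≤1, no arbitrage).

0.9397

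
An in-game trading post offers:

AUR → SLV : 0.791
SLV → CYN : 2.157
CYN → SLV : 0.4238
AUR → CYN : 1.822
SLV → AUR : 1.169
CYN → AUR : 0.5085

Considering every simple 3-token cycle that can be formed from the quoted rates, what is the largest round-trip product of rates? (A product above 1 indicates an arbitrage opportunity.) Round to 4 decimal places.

SLV→AUR→CYN→SLV: 1.169 × 1.822 × 0.4238 = 0.90266
SLV→CYN→AUR→SLV: 2.157 × 0.5085 × 0.791 = 0.86760
Maximum is SLV→AUR→CYN→SLV at 0.9027; no arbitrage — every cycle loses value.

0.9027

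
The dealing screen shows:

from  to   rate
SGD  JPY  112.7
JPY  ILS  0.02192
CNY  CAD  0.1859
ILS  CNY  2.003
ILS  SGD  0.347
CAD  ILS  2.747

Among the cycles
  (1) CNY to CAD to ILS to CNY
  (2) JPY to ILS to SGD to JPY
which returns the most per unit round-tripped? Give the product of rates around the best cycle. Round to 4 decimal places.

(1) 0.1859 × 2.747 × 2.003 = 1.02287
(2) 0.02192 × 0.347 × 112.7 = 0.85722
Highest is cycle (1) at 1.0229 (>1, arbitrage).

1.0229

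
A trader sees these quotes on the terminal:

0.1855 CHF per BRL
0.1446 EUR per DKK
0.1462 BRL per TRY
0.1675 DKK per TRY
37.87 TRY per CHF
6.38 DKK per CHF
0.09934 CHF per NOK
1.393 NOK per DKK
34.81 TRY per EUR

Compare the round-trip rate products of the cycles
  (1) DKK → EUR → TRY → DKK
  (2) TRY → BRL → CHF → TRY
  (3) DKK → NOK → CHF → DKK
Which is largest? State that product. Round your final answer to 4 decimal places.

(1) 0.1446 × 34.81 × 0.1675 = 0.84312
(2) 0.1462 × 0.1855 × 37.87 = 1.02704
(3) 1.393 × 0.09934 × 6.38 = 0.88287
Highest is cycle (2) at 1.0270 (>1, arbitrage).

1.0270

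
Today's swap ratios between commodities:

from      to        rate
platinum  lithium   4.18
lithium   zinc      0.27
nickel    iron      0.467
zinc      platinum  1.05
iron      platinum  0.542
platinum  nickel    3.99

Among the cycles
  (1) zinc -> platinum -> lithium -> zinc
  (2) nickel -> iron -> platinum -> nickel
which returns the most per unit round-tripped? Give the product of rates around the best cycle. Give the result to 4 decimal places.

1.1850

(1) 1.05 × 4.18 × 0.27 = 1.18503
(2) 0.467 × 0.542 × 3.99 = 1.00992
Highest is cycle (1) at 1.1850 (>1, arbitrage).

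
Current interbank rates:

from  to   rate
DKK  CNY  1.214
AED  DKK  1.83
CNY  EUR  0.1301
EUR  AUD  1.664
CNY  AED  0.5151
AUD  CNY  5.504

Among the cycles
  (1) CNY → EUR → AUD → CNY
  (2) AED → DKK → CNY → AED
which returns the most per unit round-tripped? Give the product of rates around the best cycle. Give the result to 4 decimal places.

1.1915

(1) 0.1301 × 1.664 × 5.504 = 1.19154
(2) 1.83 × 1.214 × 0.5151 = 1.14436
Highest is cycle (1) at 1.1915 (>1, arbitrage).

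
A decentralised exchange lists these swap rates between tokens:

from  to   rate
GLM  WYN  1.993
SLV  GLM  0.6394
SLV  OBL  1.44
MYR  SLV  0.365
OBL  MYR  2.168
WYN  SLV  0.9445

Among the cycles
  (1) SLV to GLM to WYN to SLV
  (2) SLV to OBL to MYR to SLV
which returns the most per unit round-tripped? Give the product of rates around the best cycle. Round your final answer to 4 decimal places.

(1) 0.6394 × 1.993 × 0.9445 = 1.20360
(2) 1.44 × 2.168 × 0.365 = 1.13950
Highest is cycle (1) at 1.2036 (>1, arbitrage).

1.2036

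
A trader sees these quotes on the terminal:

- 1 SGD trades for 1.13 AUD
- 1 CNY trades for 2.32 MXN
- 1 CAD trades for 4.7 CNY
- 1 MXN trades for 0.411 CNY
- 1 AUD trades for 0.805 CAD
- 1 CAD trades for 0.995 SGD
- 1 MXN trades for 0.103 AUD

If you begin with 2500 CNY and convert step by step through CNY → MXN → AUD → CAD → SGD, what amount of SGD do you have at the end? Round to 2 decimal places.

478.50

2500 CNY × 2.32 = 5800 MXN
5800 MXN × 0.103 = 597.4 AUD
597.4 AUD × 0.805 = 480.907 CAD
480.907 CAD × 0.995 = 478.502465 SGD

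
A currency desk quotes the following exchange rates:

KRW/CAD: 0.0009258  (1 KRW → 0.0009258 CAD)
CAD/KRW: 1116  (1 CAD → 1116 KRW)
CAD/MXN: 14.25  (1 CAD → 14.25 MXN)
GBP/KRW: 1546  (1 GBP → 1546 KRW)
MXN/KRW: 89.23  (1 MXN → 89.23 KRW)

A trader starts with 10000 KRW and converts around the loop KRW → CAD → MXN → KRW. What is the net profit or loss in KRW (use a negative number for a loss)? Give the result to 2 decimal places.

10000 KRW × 0.0009258 = 9.258 CAD
9.258 CAD × 14.25 = 131.9265 MXN
131.9265 MXN × 89.23 = 11771.801595 KRW
Net change: 11771.801595 − 10000 = 1771.801595 KRW

1771.80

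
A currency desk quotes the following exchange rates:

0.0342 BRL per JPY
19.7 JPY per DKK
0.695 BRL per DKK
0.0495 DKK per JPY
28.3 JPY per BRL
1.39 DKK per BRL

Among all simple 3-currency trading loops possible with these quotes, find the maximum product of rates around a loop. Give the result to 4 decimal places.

0.9736

DKK→BRL→JPY→DKK: 0.695 × 28.3 × 0.0495 = 0.97359
DKK→JPY→BRL→DKK: 19.7 × 0.0342 × 1.39 = 0.93650
Maximum is DKK→BRL→JPY→DKK at 0.9736; no arbitrage — every cycle loses value.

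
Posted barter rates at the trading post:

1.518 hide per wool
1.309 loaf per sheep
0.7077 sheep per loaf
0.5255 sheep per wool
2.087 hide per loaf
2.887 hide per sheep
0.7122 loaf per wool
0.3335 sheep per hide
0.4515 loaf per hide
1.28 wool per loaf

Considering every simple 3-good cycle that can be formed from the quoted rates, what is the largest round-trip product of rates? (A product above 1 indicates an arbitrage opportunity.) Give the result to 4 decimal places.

0.9225

hide→loaf→sheep→hide: 0.4515 × 0.7077 × 2.887 = 0.92247
hide→sheep→loaf→hide: 0.3335 × 1.309 × 2.087 = 0.91108
wool→sheep→loaf→wool: 0.5255 × 1.309 × 1.28 = 0.88049
hide→loaf→wool→hide: 0.4515 × 1.28 × 1.518 = 0.87728
Maximum is hide→loaf→sheep→hide at 0.9225; no arbitrage — every cycle loses value.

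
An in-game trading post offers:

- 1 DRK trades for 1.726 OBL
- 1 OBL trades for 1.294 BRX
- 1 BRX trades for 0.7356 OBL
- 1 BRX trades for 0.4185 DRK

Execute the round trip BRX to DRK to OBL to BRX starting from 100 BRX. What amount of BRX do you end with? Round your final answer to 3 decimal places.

93.470

100 BRX × 0.4185 = 41.85 DRK
41.85 DRK × 1.726 = 72.2331 OBL
72.2331 OBL × 1.294 = 93.4696314 BRX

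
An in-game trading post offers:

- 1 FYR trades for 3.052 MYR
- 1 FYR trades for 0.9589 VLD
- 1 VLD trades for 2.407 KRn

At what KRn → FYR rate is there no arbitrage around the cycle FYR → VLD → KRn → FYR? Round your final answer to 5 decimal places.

Known legs of the cycle: 0.9589 × 2.407 = 2.3080723
For no arbitrage the full-cycle product must be 1, so the missing rate is 1 / 2.3080723 ≈ 0.4332620.

0.43326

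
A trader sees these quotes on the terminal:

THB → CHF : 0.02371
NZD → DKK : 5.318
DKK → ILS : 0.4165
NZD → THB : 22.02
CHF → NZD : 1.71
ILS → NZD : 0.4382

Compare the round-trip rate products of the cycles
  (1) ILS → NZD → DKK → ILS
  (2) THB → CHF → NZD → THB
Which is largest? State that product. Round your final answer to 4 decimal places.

(1) 0.4382 × 5.318 × 0.4165 = 0.97059
(2) 0.02371 × 1.71 × 22.02 = 0.89278
Highest is cycle (1) at 0.9706 (≤1, no arbitrage).

0.9706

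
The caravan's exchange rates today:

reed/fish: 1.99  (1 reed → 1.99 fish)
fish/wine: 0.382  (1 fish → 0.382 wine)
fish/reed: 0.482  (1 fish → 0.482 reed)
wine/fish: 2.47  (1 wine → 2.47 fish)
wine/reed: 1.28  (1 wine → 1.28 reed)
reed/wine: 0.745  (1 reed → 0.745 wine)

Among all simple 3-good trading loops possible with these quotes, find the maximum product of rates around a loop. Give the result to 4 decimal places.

fish→wine→reed→fish: 0.382 × 1.28 × 1.99 = 0.97303
fish→reed→wine→fish: 0.482 × 0.745 × 2.47 = 0.88695
Maximum is fish→wine→reed→fish at 0.9730; no arbitrage — every cycle loses value.

0.9730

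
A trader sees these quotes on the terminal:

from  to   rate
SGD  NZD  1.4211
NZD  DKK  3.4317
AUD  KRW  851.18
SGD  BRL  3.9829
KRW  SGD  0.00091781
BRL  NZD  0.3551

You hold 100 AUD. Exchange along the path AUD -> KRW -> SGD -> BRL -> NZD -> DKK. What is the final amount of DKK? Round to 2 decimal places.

100 AUD × 851.18 = 85118 KRW
85118 KRW × 0.00091781 = 78.12215158 SGD
78.12215158 SGD × 3.9829 = 311.152717527982 BRL
311.152717527982 BRL × 0.3551 = 110.4903299941864082 NZD
110.4903299941864082 NZD × 3.4317 = 379.16966544104949701994 DKK

379.17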